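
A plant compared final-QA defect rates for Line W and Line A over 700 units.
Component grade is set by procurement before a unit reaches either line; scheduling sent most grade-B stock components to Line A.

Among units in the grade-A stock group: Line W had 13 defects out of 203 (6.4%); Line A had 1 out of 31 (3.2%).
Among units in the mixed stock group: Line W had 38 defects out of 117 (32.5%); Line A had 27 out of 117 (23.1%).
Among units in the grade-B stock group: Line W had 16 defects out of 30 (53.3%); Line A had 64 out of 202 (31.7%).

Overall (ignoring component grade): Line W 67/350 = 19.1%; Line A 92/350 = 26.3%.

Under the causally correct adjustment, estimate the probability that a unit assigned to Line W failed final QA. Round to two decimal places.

Within every component grade level Line A has the lower rate, yet pooled Line W does — Simpson's reversal.
Nothing the line does changes component grade; the imbalance is an allocation artefact. With component grade also predicting the outcome, the pooled figure is confounded, and the within-stratum comparison is the causal one.
Standardising Line W to the population component grade mix: 0.334·13/203 + 0.334·38/117 + 0.331·16/30 = 0.307.

0.31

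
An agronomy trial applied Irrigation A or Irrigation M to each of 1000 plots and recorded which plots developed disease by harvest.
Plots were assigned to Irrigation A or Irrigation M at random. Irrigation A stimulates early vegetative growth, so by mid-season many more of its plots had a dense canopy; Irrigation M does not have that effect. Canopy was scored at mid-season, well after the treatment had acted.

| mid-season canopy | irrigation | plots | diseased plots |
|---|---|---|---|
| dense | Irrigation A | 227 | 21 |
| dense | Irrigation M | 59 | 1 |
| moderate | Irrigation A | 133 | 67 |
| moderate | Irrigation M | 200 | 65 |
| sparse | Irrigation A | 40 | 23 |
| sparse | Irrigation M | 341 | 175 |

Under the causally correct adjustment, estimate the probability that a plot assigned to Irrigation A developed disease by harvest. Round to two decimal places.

0.28

Irrigation M is lower inside every mid-season canopy stratum but Irrigation A is lower in aggregate. Whether to stratify depends on how mid-season canopy relates to the irrigation.
Mid-season canopy lies on the pathway irrigation → mid-season canopy → outcome, so adjusting for it blocks the indirect effect. For the total causal effect of irrigation, use the unadjusted pooled rates.
So P(outcome | do(Irrigation A)) is just the pooled rate for Irrigation A: 111/400 = 0.278.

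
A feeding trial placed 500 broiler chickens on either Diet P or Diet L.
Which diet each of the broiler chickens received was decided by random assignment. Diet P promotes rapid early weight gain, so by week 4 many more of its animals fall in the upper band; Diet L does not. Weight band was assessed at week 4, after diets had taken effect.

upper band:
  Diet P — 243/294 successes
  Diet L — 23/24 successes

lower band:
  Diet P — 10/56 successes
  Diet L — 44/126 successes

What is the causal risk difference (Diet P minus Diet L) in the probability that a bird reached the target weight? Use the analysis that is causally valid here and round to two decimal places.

+0.28

The stratified and pooled comparisons disagree (Diet L wins within each week-4 weight band; Diet P wins overall), so the answer turns on the causal role of week-4 weight band.
Week-4 weight band lies on the pathway diet → week-4 weight band → outcome, so adjusting for it blocks the indirect effect. For the total causal effect of diet, use the unadjusted pooled rates.
The causal difference is the pooled difference: 0.723 − 0.447 = +0.276.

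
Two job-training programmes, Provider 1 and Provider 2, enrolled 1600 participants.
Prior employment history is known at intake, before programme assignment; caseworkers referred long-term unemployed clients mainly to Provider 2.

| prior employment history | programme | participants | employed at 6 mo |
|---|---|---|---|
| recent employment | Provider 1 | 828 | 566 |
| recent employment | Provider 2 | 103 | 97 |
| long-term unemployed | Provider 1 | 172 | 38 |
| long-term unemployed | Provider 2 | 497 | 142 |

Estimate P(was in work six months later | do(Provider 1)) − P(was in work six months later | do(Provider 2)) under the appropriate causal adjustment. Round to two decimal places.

-0.18

Provider 2 is higher inside every prior employment history stratum but Provider 1 is higher in aggregate. Whether to stratify depends on how prior employment history relates to the programme.
Nothing the programme does changes prior employment history; the imbalance is an allocation artefact. With prior employment history also predicting the outcome, the pooled figure is confounded, and the within-stratum comparison is the causal one.
Adjusting over the population distribution of prior employment history: 0.582·(0.684−0.942) + 0.418·(0.221−0.286) = -0.177.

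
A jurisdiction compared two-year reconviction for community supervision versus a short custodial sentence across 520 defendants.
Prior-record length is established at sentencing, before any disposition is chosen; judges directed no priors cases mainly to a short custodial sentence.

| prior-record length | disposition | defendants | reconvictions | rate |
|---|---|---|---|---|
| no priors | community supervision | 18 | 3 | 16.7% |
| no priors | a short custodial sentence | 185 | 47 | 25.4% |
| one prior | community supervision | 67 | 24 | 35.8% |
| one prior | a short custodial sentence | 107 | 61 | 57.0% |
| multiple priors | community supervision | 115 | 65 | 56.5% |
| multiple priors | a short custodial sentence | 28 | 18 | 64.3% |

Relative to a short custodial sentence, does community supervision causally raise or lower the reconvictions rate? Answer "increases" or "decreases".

Since prior-record length is a pre-existing factor (not a product of the disposition) and it affects the outcome on its own, it is a confounder. The stratified rates, not the pooled rate, identify the causal effect.
Within each level — no priors: 16.7% vs 25.4%; one prior: 35.8% vs 57.0%; multiple priors: 56.5% vs 64.3% — community supervision is lower every time.

decreases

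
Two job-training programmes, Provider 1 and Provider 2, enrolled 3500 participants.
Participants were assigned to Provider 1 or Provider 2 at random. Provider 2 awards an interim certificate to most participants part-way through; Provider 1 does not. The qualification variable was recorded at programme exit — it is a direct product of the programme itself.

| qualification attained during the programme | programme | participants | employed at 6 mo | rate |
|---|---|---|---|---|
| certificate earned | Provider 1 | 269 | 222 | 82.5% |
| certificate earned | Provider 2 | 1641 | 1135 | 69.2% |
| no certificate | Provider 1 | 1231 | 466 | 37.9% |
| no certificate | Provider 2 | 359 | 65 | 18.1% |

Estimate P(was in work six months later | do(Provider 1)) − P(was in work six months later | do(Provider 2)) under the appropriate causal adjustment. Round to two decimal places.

-0.14

The stratified and pooled comparisons disagree (Provider 1 wins within each qualification attained during the programme; Provider 2 wins overall), so the answer turns on the causal role of qualification attained during the programme.
Because the programme influences qualification attained during the programme, qualification attained during the programme is a post-treatment mediator, not a confounder. Stratifying on it would bias the estimate; the causal effect is the crude pooled difference.
The causal difference is the pooled difference: 0.459 − 0.600 = -0.141.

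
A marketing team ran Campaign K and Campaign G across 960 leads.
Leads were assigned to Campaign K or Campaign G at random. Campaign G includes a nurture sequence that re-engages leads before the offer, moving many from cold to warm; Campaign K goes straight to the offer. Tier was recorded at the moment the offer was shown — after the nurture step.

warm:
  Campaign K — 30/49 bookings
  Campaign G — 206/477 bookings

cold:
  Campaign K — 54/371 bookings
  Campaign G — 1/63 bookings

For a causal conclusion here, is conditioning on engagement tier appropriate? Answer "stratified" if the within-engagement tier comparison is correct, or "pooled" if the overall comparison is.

pooled

Engagement tier is recorded after the campaign and is itself shifted by it — it sits on the causal path from campaign to outcome. Conditioning on a mediator would strip out part of the effect we want; the pooled comparison gives the total causal effect.
Pooled: Campaign K 20.0% vs Campaign G 38.3%; Campaign G is higher overall.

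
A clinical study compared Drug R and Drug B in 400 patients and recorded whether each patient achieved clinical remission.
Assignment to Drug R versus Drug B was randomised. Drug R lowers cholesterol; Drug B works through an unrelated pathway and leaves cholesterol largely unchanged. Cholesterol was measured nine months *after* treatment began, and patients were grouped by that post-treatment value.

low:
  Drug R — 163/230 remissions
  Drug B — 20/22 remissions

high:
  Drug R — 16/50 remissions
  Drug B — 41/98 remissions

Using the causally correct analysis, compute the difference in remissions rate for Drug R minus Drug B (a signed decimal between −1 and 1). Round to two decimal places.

Cholesterol is recorded after the drug and is itself shifted by it — it sits on the causal path from drug to outcome. Conditioning on a mediator would strip out part of the effect we want; the pooled comparison gives the total causal effect.
The causal difference is the pooled difference: 0.639 − 0.508 = +0.131.

+0.13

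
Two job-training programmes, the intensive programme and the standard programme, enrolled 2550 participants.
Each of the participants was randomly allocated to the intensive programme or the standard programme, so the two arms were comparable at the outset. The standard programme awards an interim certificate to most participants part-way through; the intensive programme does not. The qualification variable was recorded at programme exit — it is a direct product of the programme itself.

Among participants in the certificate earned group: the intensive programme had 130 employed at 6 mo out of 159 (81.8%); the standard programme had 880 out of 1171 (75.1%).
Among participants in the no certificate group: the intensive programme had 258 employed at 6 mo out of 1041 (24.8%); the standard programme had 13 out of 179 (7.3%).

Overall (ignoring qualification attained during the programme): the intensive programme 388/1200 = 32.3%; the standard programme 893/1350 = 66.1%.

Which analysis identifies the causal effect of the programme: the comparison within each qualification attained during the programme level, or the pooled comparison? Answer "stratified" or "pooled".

Qualification attained during the programme is downstream of the programme. One should not condition on a consequence of treatment, so the overall rates are the right comparison.
Pooled: the intensive programme 32.3% vs the standard programme 66.1%; the standard programme is higher overall.

pooled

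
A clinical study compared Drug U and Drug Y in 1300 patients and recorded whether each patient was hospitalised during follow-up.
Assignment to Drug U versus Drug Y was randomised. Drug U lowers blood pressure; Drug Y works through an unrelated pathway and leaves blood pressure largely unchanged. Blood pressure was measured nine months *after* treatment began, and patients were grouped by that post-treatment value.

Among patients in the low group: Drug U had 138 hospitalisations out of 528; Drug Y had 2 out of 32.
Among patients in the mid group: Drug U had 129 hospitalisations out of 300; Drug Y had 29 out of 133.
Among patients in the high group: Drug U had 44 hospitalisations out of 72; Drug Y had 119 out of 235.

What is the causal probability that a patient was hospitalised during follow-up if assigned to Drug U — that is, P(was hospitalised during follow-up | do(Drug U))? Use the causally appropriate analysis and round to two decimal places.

The stratified and pooled comparisons disagree (Drug Y wins within each blood pressure; Drug U wins overall), so the answer turns on the causal role of blood pressure.
Blood pressure is recorded after the drug and is itself shifted by it — it sits on the causal path from drug to outcome. Conditioning on a mediator would strip out part of the effect we want; the pooled comparison gives the total causal effect.
So P(outcome | do(Drug U)) is just the pooled rate for Drug U: 311/900 = 0.346.

0.35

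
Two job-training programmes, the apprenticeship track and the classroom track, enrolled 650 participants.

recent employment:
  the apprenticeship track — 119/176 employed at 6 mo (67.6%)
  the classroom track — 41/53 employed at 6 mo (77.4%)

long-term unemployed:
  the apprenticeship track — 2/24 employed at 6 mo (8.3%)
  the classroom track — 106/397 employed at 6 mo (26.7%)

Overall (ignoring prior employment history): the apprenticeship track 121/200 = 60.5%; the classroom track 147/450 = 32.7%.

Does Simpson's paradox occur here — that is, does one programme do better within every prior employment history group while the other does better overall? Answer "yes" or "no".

Within each prior employment history level (recent employment 67.6% vs 77.4%; long-term unemployed 8.3% vs 26.7%), the classroom track has the higher rate every time. Pooled: 60.5% vs 32.7% — the apprenticeship track has the higher rate overall. The two comparisons disagree.

yes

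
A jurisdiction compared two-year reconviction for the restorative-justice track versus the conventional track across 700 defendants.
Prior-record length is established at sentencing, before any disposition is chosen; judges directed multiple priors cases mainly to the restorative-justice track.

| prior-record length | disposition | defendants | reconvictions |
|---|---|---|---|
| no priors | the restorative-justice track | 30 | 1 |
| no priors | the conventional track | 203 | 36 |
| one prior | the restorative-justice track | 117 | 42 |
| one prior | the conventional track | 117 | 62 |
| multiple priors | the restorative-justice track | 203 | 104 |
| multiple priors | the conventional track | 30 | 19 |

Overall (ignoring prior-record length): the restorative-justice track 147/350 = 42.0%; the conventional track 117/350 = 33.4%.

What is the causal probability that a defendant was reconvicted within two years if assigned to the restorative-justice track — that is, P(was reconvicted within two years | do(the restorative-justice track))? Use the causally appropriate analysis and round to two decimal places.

0.30

Nothing the disposition does changes prior-record length; the imbalance is an allocation artefact. With prior-record length also predicting the outcome, the pooled figure is confounded, and the within-stratum comparison is the causal one.
Standardising the restorative-justice track to the population prior-record length mix: 0.333·1/30 + 0.334·42/117 + 0.333·104/203 = 0.302.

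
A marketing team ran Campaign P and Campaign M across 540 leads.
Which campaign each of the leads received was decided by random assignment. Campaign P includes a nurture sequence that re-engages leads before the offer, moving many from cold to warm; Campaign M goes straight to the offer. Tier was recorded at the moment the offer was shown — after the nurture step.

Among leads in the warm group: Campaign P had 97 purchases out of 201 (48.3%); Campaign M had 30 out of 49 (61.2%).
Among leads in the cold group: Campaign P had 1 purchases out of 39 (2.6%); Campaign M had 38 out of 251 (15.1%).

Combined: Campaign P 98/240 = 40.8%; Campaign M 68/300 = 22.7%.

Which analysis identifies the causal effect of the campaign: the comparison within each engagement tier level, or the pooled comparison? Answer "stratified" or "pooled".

pooled

The engagement tier-specific comparison favours Campaign M throughout, but the pooled figures favour Campaign P. The question is whether to condition on engagement tier.
Stratifying would compare campaigns among leads the campaigns themselves sorted into engagement tier groups — a form of selection on an intermediate. The unconditioned pooled rates give the total causal effect.
Pooled: Campaign P 40.8% vs Campaign M 22.7%; Campaign P is higher overall.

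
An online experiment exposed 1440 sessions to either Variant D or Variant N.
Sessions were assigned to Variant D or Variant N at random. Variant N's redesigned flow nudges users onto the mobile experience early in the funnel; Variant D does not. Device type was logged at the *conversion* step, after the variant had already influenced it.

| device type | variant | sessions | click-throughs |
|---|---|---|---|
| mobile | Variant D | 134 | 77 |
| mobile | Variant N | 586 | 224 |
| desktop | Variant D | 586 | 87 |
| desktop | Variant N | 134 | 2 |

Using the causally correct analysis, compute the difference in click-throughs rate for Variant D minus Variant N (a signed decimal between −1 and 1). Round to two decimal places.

Device type here is a post-treatment variable shaped by the variant; conditioning on it would introduce bias rather than remove it. The overall comparison is the causal one.
The causal difference is the pooled difference: 0.228 − 0.314 = -0.086.

-0.09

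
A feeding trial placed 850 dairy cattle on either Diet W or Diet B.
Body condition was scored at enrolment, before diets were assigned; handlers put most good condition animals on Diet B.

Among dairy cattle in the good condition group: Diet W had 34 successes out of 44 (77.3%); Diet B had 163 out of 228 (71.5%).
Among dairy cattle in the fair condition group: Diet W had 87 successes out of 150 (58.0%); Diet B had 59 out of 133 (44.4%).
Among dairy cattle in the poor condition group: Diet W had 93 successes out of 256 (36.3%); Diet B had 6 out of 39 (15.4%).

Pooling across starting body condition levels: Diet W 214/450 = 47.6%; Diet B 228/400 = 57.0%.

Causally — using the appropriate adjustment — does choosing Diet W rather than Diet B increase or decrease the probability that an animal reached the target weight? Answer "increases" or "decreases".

increases

Starting body condition satisfies the back-door criterion: it is not a descendant of the diet, and it blocks the spurious path from diet to outcome. Adjusting for it (i.e., using the within-starting body condition rates) gives the causal effect.
Within each level — good condition: 77.3% vs 71.5%; fair condition: 58.0% vs 44.4%; poor condition: 36.3% vs 15.4% — Diet W is higher every time.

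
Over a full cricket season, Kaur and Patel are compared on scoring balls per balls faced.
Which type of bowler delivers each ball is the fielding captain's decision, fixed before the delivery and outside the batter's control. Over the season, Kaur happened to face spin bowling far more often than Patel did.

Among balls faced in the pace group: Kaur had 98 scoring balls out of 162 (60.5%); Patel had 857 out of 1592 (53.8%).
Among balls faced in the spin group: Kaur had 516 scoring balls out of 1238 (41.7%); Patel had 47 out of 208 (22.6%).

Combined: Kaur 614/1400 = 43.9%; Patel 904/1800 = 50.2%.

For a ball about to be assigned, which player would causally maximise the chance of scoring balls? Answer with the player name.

Since bowling type is a pre-existing factor (not a product of the player) and it affects the outcome on its own, it is a confounder. The stratified rates, not the pooled rate, identify the causal effect.
Within each level — pace: 60.5% vs 53.8%; spin: 41.7% vs 22.6% — Kaur is higher every time.

Kaur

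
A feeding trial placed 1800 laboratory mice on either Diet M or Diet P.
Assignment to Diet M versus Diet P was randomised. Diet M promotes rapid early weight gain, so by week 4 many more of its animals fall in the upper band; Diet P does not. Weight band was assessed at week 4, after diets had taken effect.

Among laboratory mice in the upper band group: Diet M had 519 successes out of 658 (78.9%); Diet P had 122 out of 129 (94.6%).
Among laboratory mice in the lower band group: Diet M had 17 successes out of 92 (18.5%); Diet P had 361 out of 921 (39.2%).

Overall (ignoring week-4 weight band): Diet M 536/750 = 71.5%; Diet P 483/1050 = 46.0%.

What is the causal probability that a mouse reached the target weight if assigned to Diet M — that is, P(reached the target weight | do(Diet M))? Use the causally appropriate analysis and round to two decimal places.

0.71

Week-4 weight band is recorded after the diet and is itself shifted by it — it sits on the causal path from diet to outcome. Conditioning on a mediator would strip out part of the effect we want; the pooled comparison gives the total causal effect.
So P(outcome | do(Diet M)) is just the pooled rate for Diet M: 536/750 = 0.715.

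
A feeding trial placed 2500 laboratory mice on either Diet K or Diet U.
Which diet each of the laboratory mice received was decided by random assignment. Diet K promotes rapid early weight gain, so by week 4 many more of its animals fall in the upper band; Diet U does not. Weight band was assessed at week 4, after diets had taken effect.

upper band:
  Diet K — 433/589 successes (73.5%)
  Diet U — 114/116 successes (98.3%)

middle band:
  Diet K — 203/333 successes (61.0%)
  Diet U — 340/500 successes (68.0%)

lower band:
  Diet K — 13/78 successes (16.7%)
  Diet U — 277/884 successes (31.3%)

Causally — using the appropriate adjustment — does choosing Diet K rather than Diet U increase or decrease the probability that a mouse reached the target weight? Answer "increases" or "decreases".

Week-4 weight band lies on the pathway diet → week-4 weight band → outcome, so adjusting for it blocks the indirect effect. For the total causal effect of diet, use the unadjusted pooled rates.
Pooled: Diet K 64.9% vs Diet U 48.7%; Diet K is higher overall.

increases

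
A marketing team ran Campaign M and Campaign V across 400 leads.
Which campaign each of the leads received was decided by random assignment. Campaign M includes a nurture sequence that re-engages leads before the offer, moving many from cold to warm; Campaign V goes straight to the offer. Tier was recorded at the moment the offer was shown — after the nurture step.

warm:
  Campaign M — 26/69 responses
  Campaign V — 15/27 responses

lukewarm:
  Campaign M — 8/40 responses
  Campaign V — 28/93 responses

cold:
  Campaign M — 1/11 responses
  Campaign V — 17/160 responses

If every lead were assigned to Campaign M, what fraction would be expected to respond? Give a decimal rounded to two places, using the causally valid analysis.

Engagement tier is recorded after the campaign and is itself shifted by it — it sits on the causal path from campaign to outcome. Conditioning on a mediator would strip out part of the effect we want; the pooled comparison gives the total causal effect.
So P(outcome | do(Campaign M)) is just the pooled rate for Campaign M: 35/120 = 0.292.

0.29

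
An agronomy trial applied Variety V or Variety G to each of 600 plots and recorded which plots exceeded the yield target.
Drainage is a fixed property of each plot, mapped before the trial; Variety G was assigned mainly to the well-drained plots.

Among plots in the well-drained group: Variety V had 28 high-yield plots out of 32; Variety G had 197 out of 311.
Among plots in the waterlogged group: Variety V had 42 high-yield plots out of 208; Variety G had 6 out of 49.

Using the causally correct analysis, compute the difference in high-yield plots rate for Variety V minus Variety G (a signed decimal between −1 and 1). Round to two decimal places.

+0.17

Field drainage differs across varietys for reasons unrelated to any effect of the variety itself, and it separately predicts the outcome — a classic confounder. We must compare within field drainage levels.
Adjusting over the population distribution of field drainage: 0.572·(0.875−0.633) + 0.428·(0.202−0.122) = +0.172.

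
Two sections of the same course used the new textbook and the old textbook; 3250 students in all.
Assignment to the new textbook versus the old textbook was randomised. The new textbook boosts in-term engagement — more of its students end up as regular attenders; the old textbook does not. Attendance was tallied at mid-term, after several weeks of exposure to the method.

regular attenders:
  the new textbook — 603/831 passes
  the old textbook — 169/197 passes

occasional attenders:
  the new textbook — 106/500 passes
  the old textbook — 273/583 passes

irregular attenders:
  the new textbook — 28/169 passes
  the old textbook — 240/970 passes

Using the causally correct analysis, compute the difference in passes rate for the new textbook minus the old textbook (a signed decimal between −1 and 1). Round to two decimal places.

+0.10

Mid-term attendance here is a post-treatment variable shaped by the teaching method; conditioning on it would introduce bias rather than remove it. The overall comparison is the causal one.
The causal difference is the pooled difference: 0.491 − 0.390 = +0.102.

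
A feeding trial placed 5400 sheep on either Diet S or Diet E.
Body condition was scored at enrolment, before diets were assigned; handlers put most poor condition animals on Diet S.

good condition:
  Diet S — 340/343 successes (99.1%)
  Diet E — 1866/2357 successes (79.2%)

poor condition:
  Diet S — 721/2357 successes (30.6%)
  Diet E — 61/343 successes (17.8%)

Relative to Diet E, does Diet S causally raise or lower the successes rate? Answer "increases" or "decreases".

increases

Nothing the diet does changes starting body condition; the imbalance is an allocation artefact. With starting body condition also predicting the outcome, the pooled figure is confounded, and the within-stratum comparison is the causal one.
Within each level — good condition: 99.1% vs 79.2%; poor condition: 30.6% vs 17.8% — Diet S is higher every time.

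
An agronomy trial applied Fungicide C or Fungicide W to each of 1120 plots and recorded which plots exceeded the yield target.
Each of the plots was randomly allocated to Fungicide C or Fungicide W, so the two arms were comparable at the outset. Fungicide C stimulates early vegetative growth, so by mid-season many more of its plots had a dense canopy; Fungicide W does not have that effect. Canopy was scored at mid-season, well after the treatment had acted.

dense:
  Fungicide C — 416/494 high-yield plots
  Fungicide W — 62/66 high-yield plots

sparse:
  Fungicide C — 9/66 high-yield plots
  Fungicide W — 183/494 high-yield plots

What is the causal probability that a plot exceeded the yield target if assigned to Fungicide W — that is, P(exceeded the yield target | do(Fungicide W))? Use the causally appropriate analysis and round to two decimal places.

Mid-season canopy lies on the pathway fungicide → mid-season canopy → outcome, so adjusting for it blocks the indirect effect. For the total causal effect of fungicide, use the unadjusted pooled rates.
So P(outcome | do(Fungicide W)) is just the pooled rate for Fungicide W: 245/560 = 0.438.

0.44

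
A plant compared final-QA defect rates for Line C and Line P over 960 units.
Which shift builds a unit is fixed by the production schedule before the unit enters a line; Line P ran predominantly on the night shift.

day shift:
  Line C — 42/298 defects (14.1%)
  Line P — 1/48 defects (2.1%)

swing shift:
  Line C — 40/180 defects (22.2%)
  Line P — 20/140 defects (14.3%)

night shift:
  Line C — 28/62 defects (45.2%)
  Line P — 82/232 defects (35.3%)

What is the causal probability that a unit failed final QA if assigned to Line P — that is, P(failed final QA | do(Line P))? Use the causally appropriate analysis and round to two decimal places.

The imbalance in shift arose from how units were allocated, not from anything the line did; and shift independently affects the outcome. The pooled gap is confounded — condition on shift.
Standardising Line P to the population shift mix: 0.360·1/48 + 0.333·20/140 + 0.306·82/232 = 0.163.

0.16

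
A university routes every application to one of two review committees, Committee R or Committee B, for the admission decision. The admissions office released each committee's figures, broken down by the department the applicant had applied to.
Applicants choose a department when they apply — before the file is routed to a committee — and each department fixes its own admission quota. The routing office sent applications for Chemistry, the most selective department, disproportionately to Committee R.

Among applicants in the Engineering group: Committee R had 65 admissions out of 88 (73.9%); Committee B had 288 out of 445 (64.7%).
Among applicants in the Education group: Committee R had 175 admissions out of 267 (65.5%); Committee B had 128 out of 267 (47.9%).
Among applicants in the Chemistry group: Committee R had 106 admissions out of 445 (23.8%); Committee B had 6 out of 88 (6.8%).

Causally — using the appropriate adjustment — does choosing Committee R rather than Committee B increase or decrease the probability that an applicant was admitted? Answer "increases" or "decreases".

The department-specific comparison favours Committee R throughout, but the pooled figures favour Committee B. The question is whether to condition on department.
Here department is a common cause — it drives both which review committee a case falls under and the outcome. The crude comparison mixes populations; the stratum-specific rates are the causally relevant ones.
Within each level — Engineering: 73.9% vs 64.7%; Education: 65.5% vs 47.9%; Chemistry: 23.8% vs 6.8% — Committee R is higher every time.

increases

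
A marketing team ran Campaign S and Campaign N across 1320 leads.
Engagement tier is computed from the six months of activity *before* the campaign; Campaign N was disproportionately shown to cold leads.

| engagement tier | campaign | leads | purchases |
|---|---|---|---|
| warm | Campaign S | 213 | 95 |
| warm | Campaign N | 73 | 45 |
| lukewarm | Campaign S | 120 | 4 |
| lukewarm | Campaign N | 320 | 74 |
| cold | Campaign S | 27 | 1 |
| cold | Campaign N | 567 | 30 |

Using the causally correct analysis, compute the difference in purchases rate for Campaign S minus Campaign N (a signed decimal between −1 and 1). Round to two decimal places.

-0.11

Within every engagement tier level Campaign N has the higher rate, yet pooled Campaign S does — Simpson's reversal.
Since engagement tier is a pre-existing factor (not a product of the campaign) and it affects the outcome on its own, it is a confounder. The stratified rates, not the pooled rate, identify the causal effect.
Adjusting over the population distribution of engagement tier: 0.217·(0.446−0.616) + 0.333·(0.033−0.231) + 0.450·(0.037−0.053) = -0.110.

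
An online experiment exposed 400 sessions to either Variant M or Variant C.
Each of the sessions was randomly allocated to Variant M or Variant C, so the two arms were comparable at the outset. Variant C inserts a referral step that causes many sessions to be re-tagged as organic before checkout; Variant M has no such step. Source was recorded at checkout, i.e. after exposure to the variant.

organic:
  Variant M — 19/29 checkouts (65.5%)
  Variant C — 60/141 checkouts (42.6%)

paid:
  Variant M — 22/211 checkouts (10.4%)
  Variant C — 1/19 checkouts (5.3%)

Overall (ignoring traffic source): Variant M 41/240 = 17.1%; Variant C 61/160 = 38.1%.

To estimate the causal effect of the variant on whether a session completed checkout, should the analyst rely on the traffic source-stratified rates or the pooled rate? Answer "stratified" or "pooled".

pooled

Variant M is higher inside every traffic source stratum but Variant C is higher in aggregate. Whether to stratify depends on how traffic source relates to the variant.
The distribution of traffic source is itself part of what the variant does — it is an intermediate outcome. Holding it fixed would remove that part of the effect; the total effect is the pooled difference.
Pooled: Variant M 17.1% vs Variant C 38.1%; Variant C is higher overall.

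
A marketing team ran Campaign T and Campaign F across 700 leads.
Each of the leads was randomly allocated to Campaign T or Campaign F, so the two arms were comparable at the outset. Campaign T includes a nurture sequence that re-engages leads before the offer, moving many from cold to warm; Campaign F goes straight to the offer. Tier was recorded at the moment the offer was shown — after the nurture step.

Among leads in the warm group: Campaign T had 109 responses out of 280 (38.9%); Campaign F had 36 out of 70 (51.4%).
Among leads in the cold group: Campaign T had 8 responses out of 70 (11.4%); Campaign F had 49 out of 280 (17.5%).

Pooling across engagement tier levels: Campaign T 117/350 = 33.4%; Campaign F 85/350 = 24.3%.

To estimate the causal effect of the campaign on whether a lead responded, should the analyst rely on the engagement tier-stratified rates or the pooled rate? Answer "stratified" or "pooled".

The stratified and pooled comparisons disagree (Campaign F wins within each engagement tier; Campaign T wins overall), so the answer turns on the causal role of engagement tier.
Because the campaign influences engagement tier, engagement tier is a post-treatment mediator, not a confounder. Stratifying on it would bias the estimate; the causal effect is the crude pooled difference.
Pooled: Campaign T 33.4% vs Campaign F 24.3%; Campaign T is higher overall.

pooled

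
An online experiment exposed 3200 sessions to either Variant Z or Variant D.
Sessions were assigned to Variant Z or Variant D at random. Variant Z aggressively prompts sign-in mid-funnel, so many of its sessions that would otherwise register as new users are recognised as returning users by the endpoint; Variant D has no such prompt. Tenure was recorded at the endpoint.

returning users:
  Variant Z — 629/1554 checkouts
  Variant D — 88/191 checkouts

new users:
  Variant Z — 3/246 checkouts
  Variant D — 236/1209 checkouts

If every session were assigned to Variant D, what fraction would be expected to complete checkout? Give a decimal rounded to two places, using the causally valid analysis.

0.23

The distribution of user tenure is itself part of what the variant does — it is an intermediate outcome. Holding it fixed would remove that part of the effect; the total effect is the pooled difference.
So P(outcome | do(Variant D)) is just the pooled rate for Variant D: 324/1400 = 0.231.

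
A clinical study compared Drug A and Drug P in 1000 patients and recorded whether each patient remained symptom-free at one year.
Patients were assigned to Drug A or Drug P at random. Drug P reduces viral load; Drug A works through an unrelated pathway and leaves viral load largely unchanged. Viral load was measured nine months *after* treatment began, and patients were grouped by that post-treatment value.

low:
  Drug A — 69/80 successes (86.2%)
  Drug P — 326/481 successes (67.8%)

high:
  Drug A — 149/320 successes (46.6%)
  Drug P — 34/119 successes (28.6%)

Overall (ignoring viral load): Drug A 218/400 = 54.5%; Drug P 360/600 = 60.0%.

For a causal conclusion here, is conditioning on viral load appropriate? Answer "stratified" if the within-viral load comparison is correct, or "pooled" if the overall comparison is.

pooled

Drug A is higher inside every viral load stratum but Drug P is higher in aggregate. Whether to stratify depends on how viral load relates to the drug.
Viral load is recorded after the drug and is itself shifted by it — it sits on the causal path from drug to outcome. Conditioning on a mediator would strip out part of the effect we want; the pooled comparison gives the total causal effect.
Pooled: Drug A 54.5% vs Drug P 60.0%; Drug P is higher overall.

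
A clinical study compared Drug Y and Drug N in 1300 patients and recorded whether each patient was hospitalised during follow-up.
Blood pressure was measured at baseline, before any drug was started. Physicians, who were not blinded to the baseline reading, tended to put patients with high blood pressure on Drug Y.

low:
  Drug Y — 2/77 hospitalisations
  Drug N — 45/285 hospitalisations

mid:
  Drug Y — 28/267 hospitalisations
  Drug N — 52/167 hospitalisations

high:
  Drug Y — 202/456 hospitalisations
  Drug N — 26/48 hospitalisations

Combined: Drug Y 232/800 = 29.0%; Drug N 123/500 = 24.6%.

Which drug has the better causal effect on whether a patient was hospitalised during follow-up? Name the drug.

Blood pressure is set before the drug has any effect — it is not caused by the drug — and it independently drives the outcome. That makes it a confounder, so the causal comparison is within blood pressure levels.
Within each level — low: 2.6% vs 15.8%; mid: 10.5% vs 31.1%; high: 44.3% vs 54.2% — Drug Y is lower every time.

Drug Y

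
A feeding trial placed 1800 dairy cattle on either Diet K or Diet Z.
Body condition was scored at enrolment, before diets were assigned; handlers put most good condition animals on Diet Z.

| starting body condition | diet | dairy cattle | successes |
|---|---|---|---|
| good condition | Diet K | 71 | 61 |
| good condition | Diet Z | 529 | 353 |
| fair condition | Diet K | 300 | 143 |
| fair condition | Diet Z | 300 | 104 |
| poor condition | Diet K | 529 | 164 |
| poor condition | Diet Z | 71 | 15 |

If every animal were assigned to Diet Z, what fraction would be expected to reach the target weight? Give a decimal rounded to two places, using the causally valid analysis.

Diet K is higher inside every starting body condition stratum but Diet Z is higher in aggregate. Whether to stratify depends on how starting body condition relates to the diet.
The imbalance in starting body condition arose from how dairy cattle were allocated, not from anything the diet did; and starting body condition independently affects the outcome. The pooled gap is confounded — condition on starting body condition.
Standardising Diet Z to the population starting body condition mix: 0.333·353/529 + 0.333·104/300 + 0.333·15/71 = 0.408.

0.41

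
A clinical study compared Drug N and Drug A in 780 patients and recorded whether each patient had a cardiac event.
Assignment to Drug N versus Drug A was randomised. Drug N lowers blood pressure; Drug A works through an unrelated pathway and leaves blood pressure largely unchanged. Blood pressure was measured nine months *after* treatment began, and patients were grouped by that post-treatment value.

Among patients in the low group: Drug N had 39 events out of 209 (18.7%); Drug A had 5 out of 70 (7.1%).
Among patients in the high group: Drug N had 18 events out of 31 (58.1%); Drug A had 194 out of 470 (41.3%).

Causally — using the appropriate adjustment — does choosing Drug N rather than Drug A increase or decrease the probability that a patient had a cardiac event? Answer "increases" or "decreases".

decreases

The stratified and pooled comparisons disagree (Drug A wins within each blood pressure; Drug N wins overall), so the answer turns on the causal role of blood pressure.
Blood pressure is recorded after the drug and is itself shifted by it — it sits on the causal path from drug to outcome. Conditioning on a mediator would strip out part of the effect we want; the pooled comparison gives the total causal effect.
Pooled: Drug N 23.8% vs Drug A 36.9%; Drug N is lower overall.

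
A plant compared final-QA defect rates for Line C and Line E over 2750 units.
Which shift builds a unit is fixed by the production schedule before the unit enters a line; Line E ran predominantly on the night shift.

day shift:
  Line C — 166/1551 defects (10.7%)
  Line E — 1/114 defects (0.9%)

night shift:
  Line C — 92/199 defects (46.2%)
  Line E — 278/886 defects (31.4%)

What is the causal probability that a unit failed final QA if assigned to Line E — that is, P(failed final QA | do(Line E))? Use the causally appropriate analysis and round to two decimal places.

The stratified and pooled comparisons disagree (Line E wins within each shift; Line C wins overall), so the answer turns on the causal role of shift.
Shift satisfies the back-door criterion: it is not a descendant of the line, and it blocks the spurious path from line to outcome. Adjusting for it (i.e., using the within-shift rates) gives the causal effect.
Standardising Line E to the population shift mix: 0.605·1/114 + 0.395·278/886 = 0.129.

0.13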